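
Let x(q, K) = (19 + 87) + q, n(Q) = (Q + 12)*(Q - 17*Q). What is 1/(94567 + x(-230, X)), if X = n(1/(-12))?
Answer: 1/94443 ≈ 1.0588e-5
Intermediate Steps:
n(Q) = -16*Q*(12 + Q) (n(Q) = (12 + Q)*(-16*Q) = -16*Q*(12 + Q))
X = 143/9 (X = -16*(12 + 1/(-12))/(-12) = -16*(-1/12)*(12 - 1/12) = -16*(-1/12)*143/12 = 143/9 ≈ 15.889)
x(q, K) = 106 + q
1/(94567 + x(-230, X)) = 1/(94567 + (106 - 230)) = 1/(94567 - 124) = 1/94443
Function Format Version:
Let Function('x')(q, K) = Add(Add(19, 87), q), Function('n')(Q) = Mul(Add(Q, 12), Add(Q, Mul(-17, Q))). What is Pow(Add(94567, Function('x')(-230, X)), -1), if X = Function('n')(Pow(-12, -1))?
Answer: Rational(1, 94443) ≈ 1.0588e-5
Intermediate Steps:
Function('n')(Q) = Mul(-16, Q, Add(12, Q)) (Function('n')(Q) = Mul(Add(12, Q), Mul(-16, Q)) = Mul(-16, Q, Add(12, Q)))
X = Rational(143, 9) (X = Mul(-16, Pow(-12, -1), Add(12, Pow(-12, -1))) = Mul(-16, Rational(-1, 12), Add(12, Rational(-1, 12))) = Mul(-16, Rational(-1, 12), Rational(143, 12)) = Rational(143, 9) ≈ 15.889)
Function('x')(q, K) = Add(106, q)
Pow(Add(94567, Function('x')(-230, X)), -1) = Pow(Add(94567, Add(106, -230)), -1) = Pow(Add(94567, -124), -1) = Pow(94443, -1) = Rational(1, 94443)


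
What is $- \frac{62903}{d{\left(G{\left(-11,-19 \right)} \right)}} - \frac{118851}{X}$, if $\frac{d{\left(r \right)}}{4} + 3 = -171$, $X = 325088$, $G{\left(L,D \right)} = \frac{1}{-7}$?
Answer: $\frac{2545786271}{28282656} \approx 90.012$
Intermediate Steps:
$G{\left(L,D \right)} = - \frac{1}{7}$
$d{\left(r \right)} = -696$ ($d{\left(r \right)} = -12 + 4 \left(-171\right) = -12 - 684 = -696$)
$- \frac{62903}{d{\left(G{\left(-11,-19 \right)} \right)}} - \frac{118851}{X} = - \frac{62903}{-696} - \frac{118851}{325088} = \left(-62903\right) \left(- \frac{1}{696}\right) - \frac{118851}{325088} = \frac{62903}{696} - \frac{118851}{325088} = \frac{2545786271}{28282656}$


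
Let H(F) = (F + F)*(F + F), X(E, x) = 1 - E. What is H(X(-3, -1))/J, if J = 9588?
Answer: 16/2397 ≈ 0.0066750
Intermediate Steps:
H(F) = 4*F² (H(F) = (2*F)*(2*F) = 4*F²)
H(X(-3, -1))/J = (4*(1 - 1*(-3))²)/9588 = (4*(1 + 3)²)*(1/9588) = (4*4²)*(1/9588) = (4*16)*(1/9588) = 64*(1/9588) = 16/2397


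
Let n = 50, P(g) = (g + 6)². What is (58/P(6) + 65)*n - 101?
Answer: 114089/36 ≈ 3169.1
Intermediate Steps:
P(g) = (6 + g)²
(58/P(6) + 65)*n - 101 = (58/((6 + 6)²) + 65)*50 - 101 = (58/(12²) + 65)*50 - 101 = (58/144 + 65)*50 - 101 = (58*(1/144) + 65)*50 - 101 = (29/72 + 65)*50 - 101 = (4709/72)*50 - 101 = 117725/36 - 101 = 114089/36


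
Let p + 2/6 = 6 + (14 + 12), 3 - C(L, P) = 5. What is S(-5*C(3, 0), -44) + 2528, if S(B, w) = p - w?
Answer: 7811/3 ≈ 2603.7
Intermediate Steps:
C(L, P) = -2 (C(L, P) = 3 - 1*5 = 3 - 5 = -2)
p = 95/3 (p = -⅓ + (6 + (14 + 12)) = -⅓ + (6 + 26) = -⅓ + 32 = 95/3 ≈ 31.667)
S(B, w) = 95/3 - w
S(-5*C(3, 0), -44) + 2528 = (95/3 - 1*(-44)) + 2528 = (95/3 + 44) + 2528 = 227/3 + 2528 = 7811/3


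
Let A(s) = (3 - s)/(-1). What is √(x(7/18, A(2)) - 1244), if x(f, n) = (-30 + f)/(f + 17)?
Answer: I*√122040265/313 ≈ 35.294*I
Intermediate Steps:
A(s) = -3 + s (A(s) = (3 - s)*(-1) = -3 + s)
x(f, n) = (-30 + f)/(17 + f)
√(x(7/18, A(2)) - 1244) = √((-30 + 7/18)/(17 + 7/18) - 1244) = √(-533/18/(313/18) - 1244) = √((18/313)*(-533/18) - 1244) = √(-533/313 - 1244) = √(-389905/313) = I*√122040265/313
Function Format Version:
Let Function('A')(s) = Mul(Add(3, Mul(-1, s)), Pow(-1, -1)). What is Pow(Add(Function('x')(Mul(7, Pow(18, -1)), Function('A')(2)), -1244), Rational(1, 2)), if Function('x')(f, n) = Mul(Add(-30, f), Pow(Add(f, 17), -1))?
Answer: Mul(Rational(1, 313), I, Pow(122040265, Rational(1, 2))) ≈ Mul(35.294, I)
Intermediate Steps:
Function('A')(s) = Add(-3, s) (Function('A')(s) = Mul(Add(3, Mul(-1, s)), -1) = Add(-3, s))
Function('x')(f, n) = Mul(Pow(Add(17, f), -1), Add(-30, f)) (Function('x')(f, n) = Mul(Add(-30, f), Pow(Add(17, f), -1)) = Mul(Pow(Add(17, f), -1), Add(-30, f)))
Pow(Add(Function('x')(Mul(7, Pow(18, -1)), Function('A')(2)), -1244), Rational(1, 2)) = Pow(Add(Mul(Pow(Add(17, Mul(7, Pow(18, -1))), -1), Add(-30, Mul(7, Pow(18, -1)))), -1244), Rational(1, 2)) = Pow(Add(Mul(Pow(Add(17, Mul(7, Rational(1, 18))), -1), Add(-30, Mul(7, Rational(1, 18)))), -1244), Rational(1, 2)) = Pow(Add(Mul(Pow(Add(17, Rational(7, 18)), -1), Add(-30, Rational(7, 18))), -1244), Rational(1, 2)) = Pow(Add(Mul(Pow(Rational(313, 18), -1), Rational(-533, 18)), -1244), Rational(1, 2)) = Pow(Add(Mul(Rational(18, 313), Rational(-533, 18)), -1244), Rational(1, 2)) = Pow(Add(Rational(-533, 313), -1244), Rational(1, 2)) = Pow(Rational(-389905, 313), Rational(1, 2)) = Mul(Rational(1, 313), I, Pow(122040265, Rational(1, 2)))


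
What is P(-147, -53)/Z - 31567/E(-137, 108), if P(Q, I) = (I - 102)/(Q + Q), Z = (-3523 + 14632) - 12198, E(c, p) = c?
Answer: 10106658887/43862742 ≈ 230.42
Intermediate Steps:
Z = -1089 (Z = 11109 - 12198 = -1089)
P(Q, I) = (-102 + I)/(2*Q) (P(Q, I) = (-102 + I)/((2*Q)) = (-102 + I)*(1/(2*Q)) = (-102 + I)/(2*Q))
P(-147, -53)/Z - 31567/E(-137, 108) = ((1/2)*(-102 - 53)/(-147))/(-1089) - 31567/(-137) = ((1/2)*(-1/147)*(-155))*(-1/1089) - 31567*(-1/137) = (155/294)*(-1/1089) + 31567/137 = -155/320166 + 31567/137 = 10106658887/43862742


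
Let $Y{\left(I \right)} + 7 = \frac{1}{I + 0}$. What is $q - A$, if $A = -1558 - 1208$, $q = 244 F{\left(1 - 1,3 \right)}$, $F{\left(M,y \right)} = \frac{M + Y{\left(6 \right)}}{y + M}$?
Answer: $\frac{19892}{9} \approx 2210.2$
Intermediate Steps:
$Y{\left(I \right)} = -7 + \frac{1}{I}$ ($Y{\left(I \right)} = -7 + \frac{1}{I + 0} = -7 + \frac{1}{I}$)
$F{\left(M,y \right)} = \frac{- \frac{41}{6} + M}{M + y}$ ($F{\left(M,y \right)} = \frac{M - \left(7 - \frac{1}{6}\right)}{y + M} = \frac{M + \left(-7 + \frac{1}{6}\right)}{M + y} = \frac{M - \frac{41}{6}}{M + y} = \frac{- \frac{41}{6} + M}{M + y}$)
$q = - \frac{5002}{9}$ ($q = 244 \frac{- \frac{41}{6} + \left(1 - 1\right)}{\left(1 - 1\right) + 3} = 244 \frac{- \frac{41}{6} + 0}{0 + 3} = 244 \cdot \frac{1}{3} \left(- \frac{41}{6}\right) = 244 \left(- \frac{41}{18}\right) = - \frac{5002}{9} \approx -555.78$)
$A = -2766$
$q - A = - \frac{5002}{9} - -2766 = - \frac{5002}{9} + 2766 = \frac{19892}{9}$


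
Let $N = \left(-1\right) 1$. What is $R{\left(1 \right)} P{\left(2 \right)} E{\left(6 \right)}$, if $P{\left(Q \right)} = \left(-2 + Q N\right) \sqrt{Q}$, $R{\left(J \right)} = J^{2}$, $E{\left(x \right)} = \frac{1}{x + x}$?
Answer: $- \frac{\sqrt{2}}{3} \approx -0.4714$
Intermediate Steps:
$E{\left(x \right)} = \frac{1}{2 x}$
$N = -1$
$P{\left(Q \right)} = \sqrt{Q} \left(-2 - Q\right)$ ($P{\left(Q \right)} = \left(-2 + Q \left(-1\right)\right) \sqrt{Q} = \left(-2 - Q\right) \sqrt{Q} = \sqrt{Q} \left(-2 - Q\right)$)
$R{\left(1 \right)} P{\left(2 \right)} E{\left(6 \right)} = 1^{2} \sqrt{2} \left(-2 - 2\right) \frac{1}{2 \cdot 6} = 1 \sqrt{2} \left(-2 - 2\right) \frac{1}{2} \cdot \frac{1}{6} = 1 \sqrt{2} \left(-4\right) \frac{1}{12} = 1 \left(- 4 \sqrt{2}\right) \frac{1}{12} = - 4 \sqrt{2} \cdot \frac{1}{12} = - \frac{\sqrt{2}}{3}$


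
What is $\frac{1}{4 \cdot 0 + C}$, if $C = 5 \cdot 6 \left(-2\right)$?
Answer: $- \frac{1}{60} \approx -0.016667$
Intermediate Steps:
$C = -60$ ($C = 30 \left(-2\right) = -60$)
$\frac{1}{4 \cdot 0 + C} = \frac{1}{4 \cdot 0 - 60} = \frac{1}{0 - 60} = \frac{1}{-60} = - \frac{1}{60}$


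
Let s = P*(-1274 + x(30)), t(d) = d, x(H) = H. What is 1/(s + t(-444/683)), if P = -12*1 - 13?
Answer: 683/21240856 ≈ 3.2155e-5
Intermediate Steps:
P = -25 (P = -12 - 13 = -25)
s = 31100 (s = -25*(-1274 + 30) = -25*(-1244) = 31100)
1/(s + t(-444/683)) = 1/(31100 - 444/683) = 1/(21240856/683) = 683/21240856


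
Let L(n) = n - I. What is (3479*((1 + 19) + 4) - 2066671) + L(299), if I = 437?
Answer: -1983313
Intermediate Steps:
L(n) = -437 + n (L(n) = n - 1*437 = n - 437 = -437 + n)
(3479*((1 + 19) + 4) - 2066671) + L(299) = (3479*((1 + 19) + 4) - 2066671) + (-437 + 299) = (3479*(20 + 4) - 2066671) - 138 = (3479*24 - 2066671) - 138 = (83496 - 2066671) - 138 = -1983175 - 138 = -1983313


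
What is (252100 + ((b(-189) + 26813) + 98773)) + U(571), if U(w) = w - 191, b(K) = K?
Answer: 377877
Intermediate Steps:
U(w) = -191 + w
(252100 + ((b(-189) + 26813) + 98773)) + U(571) = (252100 + ((-189 + 26813) + 98773)) + (-191 + 571) = (252100 + (26624 + 98773)) + 380 = (252100 + 125397) + 380 = 377497 + 380 = 377877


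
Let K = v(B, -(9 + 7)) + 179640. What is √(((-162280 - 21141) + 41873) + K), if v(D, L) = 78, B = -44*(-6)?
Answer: √38170 ≈ 195.37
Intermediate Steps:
B = 264
K = 179718 (K = 78 + 179640 = 179718)
√(((-162280 - 21141) + 41873) + K) = √(((-162280 - 21141) + 41873) + 179718) = √((-183421 + 41873) + 179718) = √(-141548 + 179718) = √38170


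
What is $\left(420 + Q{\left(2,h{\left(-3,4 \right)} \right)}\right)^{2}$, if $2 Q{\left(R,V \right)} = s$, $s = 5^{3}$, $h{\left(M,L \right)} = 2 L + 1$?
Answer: $\frac{931225}{4} \approx 2.3281 \cdot 10^{5}$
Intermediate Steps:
$h{\left(M,L \right)} = 1 + 2 L$
$s = 125$
$Q{\left(R,V \right)} = \frac{125}{2}$ ($Q{\left(R,V \right)} = \frac{1}{2} \cdot 125 = \frac{125}{2}$)
$\left(420 + Q{\left(2,h{\left(-3,4 \right)} \right)}\right)^{2} = \left(420 + \frac{125}{2}\right)^{2} = \left(\frac{965}{2}\right)^{2} = \frac{931225}{4}$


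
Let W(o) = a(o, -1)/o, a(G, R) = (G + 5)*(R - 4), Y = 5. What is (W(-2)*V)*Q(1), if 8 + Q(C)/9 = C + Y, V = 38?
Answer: -5130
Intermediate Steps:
a(G, R) = (-4 + R)*(5 + G) (a(G, R) = (5 + G)*(-4 + R) = (-4 + R)*(5 + G))
Q(C) = -27 + 9*C (Q(C) = -72 + 9*(C + 5) = -72 + 9*(5 + C) = -72 + (45 + 9*C) = -27 + 9*C)
W(o) = (-25 - 5*o)/o (W(o) = (-20 - 4*o + 5*(-1) + o*(-1))/o = (-20 - 4*o - 5 - o)/o = (-25 - 5*o)/o)
(W(-2)*V)*Q(1) = ((-5 - 25/(-2))*38)*(-27 + 9*1) = ((-5 - 25*(-½))*38)*(-27 + 9) = ((-5 + 25/2)*38)*(-18) = ((15/2)*38)*(-18) = 285*(-18) = -5130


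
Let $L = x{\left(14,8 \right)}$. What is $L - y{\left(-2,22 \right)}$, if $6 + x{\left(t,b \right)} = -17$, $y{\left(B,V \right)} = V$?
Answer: $-45$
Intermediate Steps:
$x{\left(t,b \right)} = -23$ ($x{\left(t,b \right)} = -6 - 17 = -23$)
$L = -23$
$L - y{\left(-2,22 \right)} = -23 - 22 = -45$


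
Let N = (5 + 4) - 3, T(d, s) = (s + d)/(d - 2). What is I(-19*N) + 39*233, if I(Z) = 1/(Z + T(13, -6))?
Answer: 11331478/1247 ≈ 9087.0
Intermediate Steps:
T(d, s) = (d + s)/(-2 + d)
N = 6 (N = 9 - 3 = 6)
I(Z) = 1/(7/11 + Z) (I(Z) = 1/(Z + (13 - 6)/(-2 + 13)) = 1/(Z + 7/11) = 1/(7/11 + Z))
I(-19*N) + 39*233 = 11/(7 + 11*(-19*6)) + 39*233 = 11/(7 + 11*(-114)) + 9087 = 11/(7 - 1254) + 9087 = 11/(-1247) + 9087 = 11*(-1/1247) + 9087 = -11/1247 + 9087 = 11331478/1247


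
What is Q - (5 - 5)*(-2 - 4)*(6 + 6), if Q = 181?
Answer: 181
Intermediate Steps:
Q - (5 - 5)*(-2 - 4)*(6 + 6) = 181 - (5 - 5)*(-2 - 4)*(6 + 6) = 181 - 0*(-6*12) = 181 - 0*(-72) = 181 - 1*0 = 181 + 0 = 181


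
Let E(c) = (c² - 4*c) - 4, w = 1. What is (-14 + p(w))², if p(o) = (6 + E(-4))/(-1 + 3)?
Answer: 9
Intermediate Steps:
E(c) = -4 + c² - 4*c
p(o) = 17 (p(o) = (6 + (-4 + (-4)² - 4*(-4)))/(-1 + 3) = (6 + (-4 + 16 + 16))/2 = (6 + 28)*(½) = 34*(½) = 17)
(-14 + p(w))² = (-14 + 17)² = 3² = 9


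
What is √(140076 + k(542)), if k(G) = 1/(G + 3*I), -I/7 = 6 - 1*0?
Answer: √1515062042/104 ≈ 374.27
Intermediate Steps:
I = -42 (I = -7*(6 - 1*0) = -7*(6 + 0) = -7*6 = -42)
k(G) = 1/(-126 + G) (k(G) = 1/(G + 3*(-42)) = 1/(G - 126) = 1/(-126 + G))
√(140076 + k(542)) = √(140076 + 1/(-126 + 542)) = √(140076 + 1/416) = √(58271617/416) = √1515062042/104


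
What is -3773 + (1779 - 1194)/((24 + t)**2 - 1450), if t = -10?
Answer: -1577309/418 ≈ -3773.5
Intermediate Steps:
-3773 + (1779 - 1194)/((24 + t)**2 - 1450) = -3773 + (1779 - 1194)/((24 - 10)**2 - 1450) = -3773 + 585/(14**2 - 1450) = -3773 + 585/(196 - 1450) = -3773 + 585/(-1254) = -3773 + 585*(-1/1254) = -3773 - 195/418 = -1577309/418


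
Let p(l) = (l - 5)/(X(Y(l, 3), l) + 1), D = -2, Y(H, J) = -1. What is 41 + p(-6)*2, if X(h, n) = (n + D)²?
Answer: 2643/65 ≈ 40.662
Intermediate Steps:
X(h, n) = (-2 + n)² (X(h, n) = (n - 2)² = (-2 + n)²)
p(l) = (-5 + l)/(1 + (-2 + l)²) (p(l) = (l - 5)/((-2 + l)² + 1) = (-5 + l)/(1 + (-2 + l)²))
41 + p(-6)*2 = 41 + ((-5 - 6)/(1 + (-2 - 6)²))*2 = 41 + (-11/(1 + (-8)²))*2 = 41 + (-11/(1 + 64))*2 = 41 + (-11/65)*2 = 41 + ((1/65)*(-11))*2 = 41 - 11/65*2 = 41 - 22/65 = 2643/65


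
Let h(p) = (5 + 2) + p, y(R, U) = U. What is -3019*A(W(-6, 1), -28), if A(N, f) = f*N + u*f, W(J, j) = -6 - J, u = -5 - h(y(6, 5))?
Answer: -1437044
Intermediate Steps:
h(p) = 7 + p
u = -17 (u = -5 - (7 + 5) = -5 - 1*12 = -5 - 12 = -17)
A(N, f) = -17*f + N*f (A(N, f) = f*N - 17*f = N*f - 17*f = -17*f + N*f)
-3019*A(W(-6, 1), -28) = -(-84532)*(-17 + (-6 - 1*(-6))) = -(-84532)*(-17 + (-6 + 6)) = -(-84532)*(-17 + 0) = -(-84532)*(-17) = -3019*476 = -1437044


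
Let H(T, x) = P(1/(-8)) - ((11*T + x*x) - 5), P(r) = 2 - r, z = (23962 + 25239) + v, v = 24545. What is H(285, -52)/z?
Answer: -46655/589968 ≈ -0.079081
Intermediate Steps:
z = 73746 (z = (23962 + 25239) + 24545 = 49201 + 24545 = 73746)
H(T, x) = 57/8 - x**2 - 11*T (H(T, x) = (2 - 1/(-8)) - ((11*T + x*x) - 5) = (2 - 1*(-1/8)) - ((11*T + x**2) - 5) = (2 + 1/8) - ((x**2 + 11*T) - 5) = 17/8 - (-5 + x**2 + 11*T) = 17/8 + (5 - x**2 - 11*T) = 57/8 - x**2 - 11*T)
H(285, -52)/z = (57/8 - 1*(-52)**2 - 11*285)/73746 = (57/8 - 1*2704 - 3135)*(1/73746) = (57/8 - 2704 - 3135)*(1/73746) = -46655/8*1/73746 = -46655/589968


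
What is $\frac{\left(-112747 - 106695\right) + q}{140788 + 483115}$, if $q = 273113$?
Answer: $\frac{53671}{623903} \approx 0.086025$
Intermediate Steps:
$\frac{\left(-112747 - 106695\right) + q}{140788 + 483115} = \frac{\left(-112747 - 106695\right) + 273113}{140788 + 483115} = \frac{-219442 + 273113}{623903} = 53671 \cdot \frac{1}{623903} = \frac{53671}{623903}$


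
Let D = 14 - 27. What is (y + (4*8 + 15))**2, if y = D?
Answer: 1156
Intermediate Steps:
D = -13
y = -13
(y + (4*8 + 15))**2 = (-13 + (4*8 + 15))**2 = (-13 + (32 + 15))**2 = (-13 + 47)**2 = 34**2 = 1156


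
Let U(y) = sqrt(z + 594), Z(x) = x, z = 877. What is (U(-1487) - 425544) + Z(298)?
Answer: -425246 + sqrt(1471) ≈ -4.2521e+5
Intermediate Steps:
U(y) = sqrt(1471) (U(y) = sqrt(877 + 594) = sqrt(1471))
(U(-1487) - 425544) + Z(298) = (sqrt(1471) - 425544) + 298 = (-425544 + sqrt(1471)) + 298 = -425246 + sqrt(1471)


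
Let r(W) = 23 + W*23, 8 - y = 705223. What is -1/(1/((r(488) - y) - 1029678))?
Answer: 313216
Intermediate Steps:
y = -705215 (y = 8 - 1*705223 = 8 - 705223 = -705215)
r(W) = 23 + 23*W
-1/(1/((r(488) - y) - 1029678)) = -1/(1/(((23 + 23*488) - 1*(-705215)) - 1029678)) = -1/(1/(((23 + 11224) + 705215) - 1029678)) = -1/(1/((11247 + 705215) - 1029678)) = -1/(1/(716462 - 1029678)) = -1/(1/(-313216)) = -1/(-1/313216) = -1*(-313216) = 313216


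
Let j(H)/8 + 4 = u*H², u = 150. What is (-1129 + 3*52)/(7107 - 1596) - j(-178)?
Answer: -209532453421/5511 ≈ -3.8021e+7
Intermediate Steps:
j(H) = -32 + 1200*H² (j(H) = -32 + 8*(150*H²) = -32 + 1200*H²)
(-1129 + 3*52)/(7107 - 1596) - j(-178) = (-1129 + 3*52)/(7107 - 1596) - (-32 + 1200*(-178)²) = (-1129 + 156)/5511 - (-32 + 1200*31684) = -973*1/5511 - (-32 + 38020800) = -973/5511 - 1*38020768 = -973/5511 - 38020768 = -209532453421/5511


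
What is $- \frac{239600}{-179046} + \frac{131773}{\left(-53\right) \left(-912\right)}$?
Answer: $\frac{5862455693}{1442394576} \approx 4.0644$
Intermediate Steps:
$- \frac{239600}{-179046} + \frac{131773}{\left(-53\right) \left(-912\right)} = \left(-239600\right) \left(- \frac{1}{179046}\right) + \frac{131773}{48336} = \frac{119800}{89523} + 131773 \cdot \frac{1}{48336} = \frac{119800}{89523} + \frac{131773}{48336} = \frac{5862455693}{1442394576}$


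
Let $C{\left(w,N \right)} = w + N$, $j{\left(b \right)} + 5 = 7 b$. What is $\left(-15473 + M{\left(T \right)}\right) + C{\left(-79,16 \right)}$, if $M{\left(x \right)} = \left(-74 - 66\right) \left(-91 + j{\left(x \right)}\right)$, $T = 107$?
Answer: $-106956$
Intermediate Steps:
$j{\left(b \right)} = -5 + 7 b$
$C{\left(w,N \right)} = N + w$
$M{\left(x \right)} = 13440 - 980 x$ ($M{\left(x \right)} = \left(-74 - 66\right) \left(-91 + \left(-5 + 7 x\right)\right) = - 140 \left(-96 + 7 x\right) = 13440 - 980 x$)
$\left(-15473 + M{\left(T \right)}\right) + C{\left(-79,16 \right)} = \left(-15473 + \left(13440 - 104860\right)\right) + \left(16 - 79\right) = \left(-15473 + \left(13440 - 104860\right)\right) - 63 = \left(-15473 - 91420\right) - 63 = -106893 - 63 = -106956$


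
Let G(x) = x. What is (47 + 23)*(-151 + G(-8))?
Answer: -11130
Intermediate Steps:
(47 + 23)*(-151 + G(-8)) = (47 + 23)*(-151 - 8) = 70*(-159) = -11130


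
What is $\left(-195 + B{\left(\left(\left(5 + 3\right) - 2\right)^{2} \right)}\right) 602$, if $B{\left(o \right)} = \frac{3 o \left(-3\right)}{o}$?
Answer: $-122808$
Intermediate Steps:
$B{\left(o \right)} = -9$ ($B{\left(o \right)} = \frac{\left(-9\right) o}{o} = -9$)
$\left(-195 + B{\left(\left(\left(5 + 3\right) - 2\right)^{2} \right)}\right) 602 = \left(-195 - 9\right) 602 = \left(-204\right) 602 = -122808$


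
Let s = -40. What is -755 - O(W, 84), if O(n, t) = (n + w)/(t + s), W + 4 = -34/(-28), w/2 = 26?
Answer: -465769/616 ≈ -756.12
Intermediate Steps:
w = 52 (w = 2*26 = 52)
W = -39/14 (W = -4 - 34/(-28) = -4 - 34*(-1/28) = -4 + 17/14 = -39/14 ≈ -2.7857)
O(n, t) = (52 + n)/(-40 + t) (O(n, t) = (n + 52)/(t - 40) = (52 + n)/(-40 + t))
-755 - O(W, 84) = -755 - (52 - 39/14)/(-40 + 84) = -755 - 689/(44*14) = -755 - 1*689/616 = -755 - 689/616 = -465769/616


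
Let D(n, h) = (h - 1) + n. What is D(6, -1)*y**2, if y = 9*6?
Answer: 11664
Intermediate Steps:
D(n, h) = -1 + h + n (D(n, h) = (-1 + h) + n = -1 + h + n)
y = 54
D(6, -1)*y**2 = (-1 - 1 + 6)*54**2 = 4*2916 = 11664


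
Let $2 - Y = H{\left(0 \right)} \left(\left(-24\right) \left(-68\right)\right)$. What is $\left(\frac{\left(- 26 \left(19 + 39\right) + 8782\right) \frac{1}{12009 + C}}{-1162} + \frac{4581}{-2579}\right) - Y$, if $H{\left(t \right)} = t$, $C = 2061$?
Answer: $- \frac{79622490953}{21082473930} \approx -3.7767$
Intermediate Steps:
$Y = 2$ ($Y = 2 - 0 \left(\left(-24\right) \left(-68\right)\right) = 2 - 0 \cdot 1632 = 2 - 0 = 2 + 0 = 2$)
$\left(\frac{\left(- 26 \left(19 + 39\right) + 8782\right) \frac{1}{12009 + C}}{-1162} + \frac{4581}{-2579}\right) - Y = \left(\frac{\left(- 26 \left(19 + 39\right) + 8782\right) \frac{1}{12009 + 2061}}{-1162} + \frac{4581}{-2579}\right) - 2 = \left(\frac{\left(-26\right) 58 + 8782}{14070} \left(- \frac{1}{1162}\right) + 4581 \left(- \frac{1}{2579}\right)\right) - 2 = \left(\left(-1508 + 8782\right) \frac{1}{14070} \left(- \frac{1}{1162}\right) - \frac{4581}{2579}\right) - 2 = \left(7274 \cdot \frac{1}{14070} \left(- \frac{1}{1162}\right) - \frac{4581}{2579}\right) - 2 = \left(\frac{3637}{7035} \left(- \frac{1}{1162}\right) - \frac{4581}{2579}\right) - 2 = \left(- \frac{3637}{8174670} - \frac{4581}{2579}\right) - 2 = - \frac{37457543093}{21082473930} - 2 = - \frac{79622490953}{21082473930}$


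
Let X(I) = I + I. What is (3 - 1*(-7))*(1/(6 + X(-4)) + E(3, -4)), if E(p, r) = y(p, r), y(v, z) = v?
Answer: 25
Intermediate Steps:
X(I) = 2*I
E(p, r) = p
(3 - 1*(-7))*(1/(6 + X(-4)) + E(3, -4)) = (3 - 1*(-7))*(1/(6 + 2*(-4)) + 3) = (3 + 7)*(1/(6 - 8) + 3) = 10*(1/(-2) + 3) = 10*(-½ + 3) = 10*(5/2) = 25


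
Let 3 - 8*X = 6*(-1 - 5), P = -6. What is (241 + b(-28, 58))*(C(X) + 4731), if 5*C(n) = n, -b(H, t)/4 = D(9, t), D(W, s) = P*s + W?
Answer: 302278563/40 ≈ 7.5570e+6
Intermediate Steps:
D(W, s) = W - 6*s (D(W, s) = -6*s + W = W - 6*s)
b(H, t) = -36 + 24*t (b(H, t) = -4*(9 - 6*t) = -36 + 24*t)
X = 39/8 (X = 3/8 - 3*(-1 - 5)/4 = 3/8 - 3*(-6)/4 = 3/8 - ⅛*(-36) = 3/8 + 9/2 = 39/8 ≈ 4.8750)
C(n) = n/5
(241 + b(-28, 58))*(C(X) + 4731) = (241 + (-36 + 24*58))*((⅕)*(39/8) + 4731) = (241 + (-36 + 1392))*(39/40 + 4731) = (241 + 1356)*(189279/40) = 1597*(189279/40) = 302278563/40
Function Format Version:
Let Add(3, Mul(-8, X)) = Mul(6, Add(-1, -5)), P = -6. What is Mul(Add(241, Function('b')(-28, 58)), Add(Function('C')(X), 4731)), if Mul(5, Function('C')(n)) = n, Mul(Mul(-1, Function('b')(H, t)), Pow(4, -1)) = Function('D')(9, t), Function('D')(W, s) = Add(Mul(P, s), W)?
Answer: Rational(302278563, 40) ≈ 7.5570e+6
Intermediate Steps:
Function('D')(W, s) = Add(W, Mul(-6, s)) (Function('D')(W, s) = Add(Mul(-6, s), W) = Add(W, Mul(-6, s)))
Function('b')(H, t) = Add(-36, Mul(24, t)) (Function('b')(H, t) = Mul(-4, Add(9, Mul(-6, t))) = Add(-36, Mul(24, t)))
X = Rational(39, 8) (X = Add(Rational(3, 8), Mul(Rational(-1, 8), Mul(6, Add(-1, -5)))) = Add(Rational(3, 8), Mul(Rational(-1, 8), Mul(6, -6))) = Add(Rational(3, 8), Mul(Rational(-1, 8), -36)) = Add(Rational(3, 8), Rational(9, 2)) = Rational(39, 8) ≈ 4.8750)
Function('C')(n) = Mul(Rational(1, 5), n)
Mul(Add(241, Function('b')(-28, 58)), Add(Function('C')(X), 4731)) = Mul(Add(241, Add(-36, Mul(24, 58))), Add(Mul(Rational(1, 5), Rational(39, 8)), 4731)) = Mul(Add(241, Add(-36, 1392)), Add(Rational(39, 40), 4731)) = Mul(Add(241, 1356), Rational(189279, 40)) = Mul(1597, Rational(189279, 40)) = Rational(302278563, 40)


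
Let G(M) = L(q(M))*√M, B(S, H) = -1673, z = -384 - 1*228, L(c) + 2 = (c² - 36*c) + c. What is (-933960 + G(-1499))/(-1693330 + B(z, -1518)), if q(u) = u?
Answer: 311320/565001 - 766488*I*√1499/565001 ≈ 0.55101 - 52.524*I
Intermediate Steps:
L(c) = -2 + c² - 35*c (L(c) = -2 + ((c² - 36*c) + c) = -2 + (c² - 35*c) = -2 + c² - 35*c)
z = -612 (z = -384 - 228 = -612)
G(M) = √M*(-2 + M² - 35*M) (G(M) = (-2 + M² - 35*M)*√M = √M*(-2 + M² - 35*M))
(-933960 + G(-1499))/(-1693330 + B(z, -1518)) = (-933960 + √(-1499)*(-2 + (-1499)² - 35*(-1499)))/(-1693330 - 1673) = (-933960 + (I*√1499)*(-2 + 2247001 + 52465))/(-1695003) = (-933960 + (I*√1499)*2299464)*(-1/1695003) = (-933960 + 2299464*I*√1499)*(-1/1695003) = 311320/565001 - 766488*I*√1499/565001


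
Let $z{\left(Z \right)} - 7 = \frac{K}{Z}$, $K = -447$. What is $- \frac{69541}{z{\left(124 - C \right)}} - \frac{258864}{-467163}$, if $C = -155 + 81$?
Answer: $- \frac{714686599882}{48740673} \approx -14663.0$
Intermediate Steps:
$C = -74$
$z{\left(Z \right)} = 7 - \frac{447}{Z}$
$- \frac{69541}{z{\left(124 - C \right)}} - \frac{258864}{-467163} = - \frac{69541}{7 - \frac{447}{124 - -74}} - \frac{258864}{-467163} = - \frac{69541}{7 - \frac{447}{124 + 74}} - - \frac{86288}{155721} = - \frac{69541}{7 - \frac{447}{198}} + \frac{86288}{155721} = - \frac{69541}{7 - \frac{149}{66}} + \frac{86288}{155721} = - \frac{69541}{\frac{313}{66}} + \frac{86288}{155721} = \left(-69541\right) \frac{66}{313} + \frac{86288}{155721} = - \frac{4589706}{313} + \frac{86288}{155721} = - \frac{714686599882}{48740673}$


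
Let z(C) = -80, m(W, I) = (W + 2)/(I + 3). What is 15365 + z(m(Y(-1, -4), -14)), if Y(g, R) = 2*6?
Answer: 15285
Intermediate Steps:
Y(g, R) = 12
m(W, I) = (2 + W)/(3 + I)
15365 + z(m(Y(-1, -4), -14)) = 15365 - 80 = 15285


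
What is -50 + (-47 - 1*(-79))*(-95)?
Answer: -3090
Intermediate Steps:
-50 + (-47 - 1*(-79))*(-95) = -50 + (-47 + 79)*(-95) = -50 + 32*(-95) = -50 - 3040 = -3090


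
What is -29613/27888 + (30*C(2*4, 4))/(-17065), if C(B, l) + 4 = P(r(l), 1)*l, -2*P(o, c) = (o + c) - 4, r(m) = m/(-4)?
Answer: -33912827/31727248 ≈ -1.0689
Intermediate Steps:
r(m) = -m/4 (r(m) = m*(-¼) = -m/4)
P(o, c) = 2 - c/2 - o/2 (P(o, c) = -((o + c) - 4)/2 = -((c + o) - 4)/2 = -(-4 + c + o)/2 = 2 - c/2 - o/2)
C(B, l) = -4 + l*(3/2 + l/8) (C(B, l) = -4 + (2 - ½*1 - (-1)*l/8)*l = -4 + (2 - ½ + l/8)*l = -4 + (3/2 + l/8)*l = -4 + l*(3/2 + l/8))
-29613/27888 + (30*C(2*4, 4))/(-17065) = -29613/27888 + (30*(-4 + (⅛)*4*(12 + 4)))/(-17065) = -29613*1/27888 + (30*(-4 + (⅛)*4*16))*(-1/17065) = -9871/9296 + (30*(-4 + 8))*(-1/17065) = -9871/9296 + (30*4)*(-1/17065) = -9871/9296 + 120*(-1/17065) = -9871/9296 - 24/3413 = -33912827/31727248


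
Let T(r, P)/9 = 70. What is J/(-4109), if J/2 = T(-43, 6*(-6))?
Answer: -180/587 ≈ -0.30664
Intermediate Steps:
T(r, P) = 630 (T(r, P) = 9*70 = 630)
J = 1260 (J = 2*630 = 1260)
J/(-4109) = 1260/(-4109) = 1260*(-1/4109) = -180/587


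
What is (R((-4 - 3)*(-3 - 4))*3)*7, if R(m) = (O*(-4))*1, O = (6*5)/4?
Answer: -630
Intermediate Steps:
O = 15/2 (O = 30*(¼) = 15/2 ≈ 7.5000)
R(m) = -30 (R(m) = ((15/2)*(-4))*1 = -30*1 = -30)
(R((-4 - 3)*(-3 - 4))*3)*7 = -30*3*7 = -90*7 = -630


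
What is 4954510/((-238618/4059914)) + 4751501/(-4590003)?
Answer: -46163690694584901019/547628667927 ≈ -8.4297e+7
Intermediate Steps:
4954510/((-238618/4059914)) + 4751501/(-4590003) = 4954510/((-238618*1/4059914)) + 4751501*(-1/4590003) = 4954510/(-119309/2029957) - 4751501/4590003 = 4954510*(-2029957/119309) - 4751501/4590003 = -10057442256070/119309 - 4751501/4590003 = -46163690694584901019/547628667927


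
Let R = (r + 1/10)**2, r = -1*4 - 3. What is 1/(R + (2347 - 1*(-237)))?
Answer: 100/263161 ≈ 0.00038000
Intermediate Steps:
r = -7 (r = -4 - 3 = -7)
R = 4761/100 (R = (-7 + 1/10)**2 = (-69/10)**2 = 4761/100 ≈ 47.610)
1/(R + (2347 - 1*(-237))) = 1/(4761/100 + (2347 - 1*(-237))) = 1/(4761/100 + (2347 + 237)) = 1/(4761/100 + 2584) = 1/(263161/100) = 100/263161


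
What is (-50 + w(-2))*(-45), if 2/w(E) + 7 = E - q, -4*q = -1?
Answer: 83610/37 ≈ 2259.7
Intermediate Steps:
q = ¼ (q = -¼*(-1) = ¼ ≈ 0.25000)
w(E) = 2/(-29/4 + E) (w(E) = 2/(-7 + (E - 1*¼)) = 2/(-7 + (E - ¼)) = 2/(-7 + (-¼ + E)) = 2/(-29/4 + E))
(-50 + w(-2))*(-45) = (-50 + 8/(-29 + 4*(-2)))*(-45) = (-50 + 8/(-29 - 8))*(-45) = (-50 + 8/(-37))*(-45) = (-50 + 8*(-1/37))*(-45) = (-50 - 8/37)*(-45) = -1858/37*(-45) = 83610/37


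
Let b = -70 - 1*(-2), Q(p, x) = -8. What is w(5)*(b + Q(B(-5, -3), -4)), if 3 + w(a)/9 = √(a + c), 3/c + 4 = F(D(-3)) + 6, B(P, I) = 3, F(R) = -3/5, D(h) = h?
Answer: 2052 - 3420*√14/7 ≈ 223.93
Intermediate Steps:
F(R) = -⅗ (F(R) = -3*⅕ = -⅗)
b = -68 (b = -70 + 2 = -68)
c = 15/7 (c = 3/(-4 + (-⅗ + 6)) = 3/(-4 + 27/5) = 3/(7/5) = 3*(5/7) = 15/7 ≈ 2.1429)
w(a) = -27 + 9*√(15/7 + a) (w(a) = -27 + 9*√(a + 15/7) = -27 + 9*√(15/7 + a))
w(5)*(b + Q(B(-5, -3), -4)) = (-27 + 9*√(105 + 49*5)/7)*(-68 - 8) = (-27 + 9*√(105 + 245)/7)*(-76) = (-27 + 9*√350/7)*(-76) = (-27 + 9*(5*√14)/7)*(-76) = (-27 + 45*√14/7)*(-76) = 2052 - 3420*√14/7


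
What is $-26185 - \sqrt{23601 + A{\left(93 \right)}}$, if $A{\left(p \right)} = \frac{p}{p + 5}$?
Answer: $-26185 - \frac{3 \sqrt{513998}}{14} \approx -26339.0$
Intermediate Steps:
$A{\left(p \right)} = \frac{p}{5 + p}$
$-26185 - \sqrt{23601 + A{\left(93 \right)}} = -26185 - \sqrt{23601 + \frac{93}{5 + 93}} = -26185 - \sqrt{23601 + \frac{93}{98}} = -26185 - \sqrt{\frac{2312991}{98}} = -26185 - \frac{3 \sqrt{513998}}{14}$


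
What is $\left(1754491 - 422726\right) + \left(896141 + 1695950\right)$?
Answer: $3923856$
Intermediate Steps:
$\left(1754491 - 422726\right) + \left(896141 + 1695950\right) = 1331765 + 2592091 = 3923856$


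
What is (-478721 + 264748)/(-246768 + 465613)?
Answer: -213973/218845 ≈ -0.97774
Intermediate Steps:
(-478721 + 264748)/(-246768 + 465613) = -213973/218845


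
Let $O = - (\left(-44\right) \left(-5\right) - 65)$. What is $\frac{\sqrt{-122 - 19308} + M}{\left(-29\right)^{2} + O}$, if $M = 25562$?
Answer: $\frac{12781}{343} + \frac{i \sqrt{19430}}{686} \approx 37.262 + 0.20319 i$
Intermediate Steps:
$O = -155$ ($O = - (220 - 65) = \left(-1\right) 155 = -155$)
$\frac{\sqrt{-122 - 19308} + M}{\left(-29\right)^{2} + O} = \frac{\sqrt{-122 - 19308} + 25562}{\left(-29\right)^{2} - 155} = \frac{\sqrt{-19430} + 25562}{841 - 155} = \frac{i \sqrt{19430} + 25562}{686} = \left(25562 + i \sqrt{19430}\right) \frac{1}{686} = \frac{12781}{343} + \frac{i \sqrt{19430}}{686}$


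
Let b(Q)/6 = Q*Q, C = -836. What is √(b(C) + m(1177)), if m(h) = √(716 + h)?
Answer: √(4193376 + √1893) ≈ 2047.8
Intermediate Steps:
b(Q) = 6*Q² (b(Q) = 6*(Q*Q) = 6*Q²)
√(b(C) + m(1177)) = √(6*(-836)² + √(716 + 1177)) = √(6*698896 + √1893) = √(4193376 + √1893)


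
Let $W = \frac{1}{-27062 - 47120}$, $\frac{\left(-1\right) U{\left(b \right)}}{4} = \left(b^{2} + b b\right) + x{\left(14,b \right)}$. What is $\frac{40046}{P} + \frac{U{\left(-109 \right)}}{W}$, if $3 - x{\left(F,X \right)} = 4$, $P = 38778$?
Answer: $\frac{136703191681135}{19389} \approx 7.0506 \cdot 10^{9}$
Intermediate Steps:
$x{\left(F,X \right)} = -1$ ($x{\left(F,X \right)} = 3 - 4 = -1$)
$U{\left(b \right)} = 4 - 8 b^{2}$ ($U{\left(b \right)} = - 4 \left(\left(b^{2} + b b\right) - 1\right) = - 4 \left(\left(b^{2} + b^{2}\right) - 1\right) = - 4 \left(2 b^{2} - 1\right) = - 4 \left(-1 + 2 b^{2}\right) = 4 - 8 b^{2}$)
$W = - \frac{1}{74182}$ ($W = \frac{1}{-74182} = - \frac{1}{74182} \approx -1.348 \cdot 10^{-5}$)
$\frac{40046}{P} + \frac{U{\left(-109 \right)}}{W} = \frac{40046}{38778} + \frac{4 - 8 \left(-109\right)^{2}}{- \frac{1}{74182}} = 40046 \cdot \frac{1}{38778} + \left(4 - 95048\right) \left(-74182\right) = \frac{20023}{19389} + \left(4 - 95048\right) \left(-74182\right) = \frac{20023}{19389} - -7050554008 = \frac{20023}{19389} + 7050554008 = \frac{136703191681135}{19389}$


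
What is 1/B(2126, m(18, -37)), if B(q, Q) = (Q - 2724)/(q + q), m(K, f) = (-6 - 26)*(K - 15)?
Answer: -1063/705 ≈ -1.5078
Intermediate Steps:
m(K, f) = 480 - 32*K (m(K, f) = -32*(-15 + K) = 480 - 32*K)
B(q, Q) = (-2724 + Q)/(2*q) (B(q, Q) = (-2724 + Q)/((2*q)) = (-2724 + Q)*(1/(2*q)) = (-2724 + Q)/(2*q))
1/B(2126, m(18, -37)) = 1/((½)*(-2724 + (480 - 32*18))/2126) = 1/((½)*(1/2126)*(-2724 + (480 - 576))) = 1/((½)*(1/2126)*(-2724 - 96)) = 1/((½)*(1/2126)*(-2820)) = 1/(-705/1063) = -1063/705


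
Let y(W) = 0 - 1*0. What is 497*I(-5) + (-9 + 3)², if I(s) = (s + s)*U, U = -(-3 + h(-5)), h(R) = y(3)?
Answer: -14874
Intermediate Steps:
y(W) = 0 (y(W) = 0 + 0 = 0)
h(R) = 0
U = 3 (U = -(-3 + 0) = -1*(-3) = 3)
I(s) = 6*s (I(s) = (s + s)*3 = (2*s)*3 = 6*s)
497*I(-5) + (-9 + 3)² = 497*(6*(-5)) + (-9 + 3)² = 497*(-30) + (-6)² = -14910 + 36 = -14874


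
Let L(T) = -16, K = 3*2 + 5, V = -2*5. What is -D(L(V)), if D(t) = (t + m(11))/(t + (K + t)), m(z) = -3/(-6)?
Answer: -31/42 ≈ -0.73810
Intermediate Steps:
m(z) = ½ (m(z) = -3*(-⅙) = ½)
V = -10
K = 11 (K = 6 + 5 = 11)
D(t) = (½ + t)/(11 + 2*t) (D(t) = (t + ½)/(t + (11 + t)) = (½ + t)/(11 + 2*t))
-D(L(V)) = -(1 + 2*(-16))/(2*(11 + 2*(-16))) = -(1 - 32)/(2*(11 - 32)) = -(-31)/(2*(-21)) = -(-1)*(-31)/(2*21) = -1*31/42 = -31/42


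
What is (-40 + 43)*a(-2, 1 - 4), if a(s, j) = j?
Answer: -9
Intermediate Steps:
(-40 + 43)*a(-2, 1 - 4) = (-40 + 43)*(1 - 4) = 3*(-3) = -9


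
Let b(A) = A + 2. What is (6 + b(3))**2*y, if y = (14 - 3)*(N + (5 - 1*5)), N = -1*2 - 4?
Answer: -7986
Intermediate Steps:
b(A) = 2 + A
N = -6 (N = -2 - 4 = -6)
y = -66 (y = (14 - 3)*(-6 + (5 - 1*5)) = 11*(-6 + (5 - 5)) = 11*(-6 + 0) = 11*(-6) = -66)
(6 + b(3))**2*y = (6 + (2 + 3))**2*(-66) = (6 + 5)**2*(-66) = 11**2*(-66) = 121*(-66) = -7986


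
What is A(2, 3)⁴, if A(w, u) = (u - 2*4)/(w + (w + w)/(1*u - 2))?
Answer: 625/1296 ≈ 0.48225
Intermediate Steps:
A(w, u) = (-8 + u)/(w + 2*w/(-2 + u)) (A(w, u) = (u - 8)/(w + (2*w)/(u - 2)) = (-8 + u)/(w + (2*w)/(-2 + u)) = (-8 + u)/(w + 2*w/(-2 + u)))
A(2, 3)⁴ = ((16 + 3*(-10 + 3))/(3*2))⁴ = ((⅓)*(½)*(16 + 3*(-7)))⁴ = ((⅓)*(½)*(16 - 21))⁴ = ((⅓)*(½)*(-5))⁴ = (-⅚)⁴ = 625/1296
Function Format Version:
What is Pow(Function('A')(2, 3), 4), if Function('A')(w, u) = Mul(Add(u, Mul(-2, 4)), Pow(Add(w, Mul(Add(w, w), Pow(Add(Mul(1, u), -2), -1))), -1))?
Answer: Rational(625, 1296) ≈ 0.48225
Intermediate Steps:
Function('A')(w, u) = Mul(Pow(Add(w, Mul(2, w, Pow(Add(-2, u), -1))), -1), Add(-8, u)) (Function('A')(w, u) = Mul(Add(u, -8), Pow(Add(w, Mul(Mul(2, w), Pow(Add(u, -2), -1))), -1)) = Mul(Add(-8, u), Pow(Add(w, Mul(Mul(2, w), Pow(Add(-2, u), -1))), -1)) = Mul(Add(-8, u), Pow(Add(w, Mul(2, w, Pow(Add(-2, u), -1))), -1)) = Mul(Pow(Add(w, Mul(2, w, Pow(Add(-2, u), -1))), -1), Add(-8, u)))
Pow(Function('A')(2, 3), 4) = Pow(Mul(Pow(3, -1), Pow(2, -1), Add(16, Mul(3, Add(-10, 3)))), 4) = Pow(Mul(Rational(1, 3), Rational(1, 2), Add(16, Mul(3, -7))), 4) = Pow(Mul(Rational(1, 3), Rational(1, 2), Add(16, -21)), 4) = Pow(Mul(Rational(1, 3), Rational(1, 2), -5), 4) = Pow(Rational(-5, 6), 4) = Rational(625, 1296)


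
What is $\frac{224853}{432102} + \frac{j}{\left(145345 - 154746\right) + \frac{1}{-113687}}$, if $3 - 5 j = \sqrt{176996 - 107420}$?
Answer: $\frac{200239167302683}{384848581256480} + \frac{113687 \sqrt{17394}}{2671928720} \approx 0.52592$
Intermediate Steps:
$j = \frac{3}{5} - \frac{2 \sqrt{17394}}{5}$ ($j = \frac{3}{5} - \frac{\sqrt{176996 - 107420}}{5} = \frac{3}{5} - \frac{\sqrt{69576}}{5} = \frac{3}{5} - \frac{2 \sqrt{17394}}{5} \approx -52.155$)
$\frac{224853}{432102} + \frac{j}{\left(145345 - 154746\right) + \frac{1}{-113687}} = \frac{224853}{432102} + \frac{\frac{3}{5} - \frac{2 \sqrt{17394}}{5}}{\left(145345 - 154746\right) + \frac{1}{-113687}} = 224853 \cdot \frac{1}{432102} + \frac{\frac{3}{5} - \frac{2 \sqrt{17394}}{5}}{-9401 - \frac{1}{113687}} = \frac{74951}{144034} + \frac{\frac{3}{5} - \frac{2 \sqrt{17394}}{5}}{- \frac{1068771488}{113687}} = \frac{74951}{144034} + \left(\frac{3}{5} - \frac{2 \sqrt{17394}}{5}\right) \left(- \frac{113687}{1068771488}\right) = \frac{74951}{144034} - \left(\frac{341061}{5343857440} - \frac{113687 \sqrt{17394}}{2671928720}\right) = \frac{200239167302683}{384848581256480} + \frac{113687 \sqrt{17394}}{2671928720}$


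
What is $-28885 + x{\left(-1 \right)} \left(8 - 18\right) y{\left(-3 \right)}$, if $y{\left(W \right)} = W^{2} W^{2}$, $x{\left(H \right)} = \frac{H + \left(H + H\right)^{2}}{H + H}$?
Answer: $-27670$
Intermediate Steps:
$x{\left(H \right)} = \frac{H + 4 H^{2}}{2 H}$ ($x{\left(H \right)} = \frac{H + \left(2 H\right)^{2}}{2 H} = \left(H + 4 H^{2}\right) \frac{1}{2 H} = \frac{H + 4 H^{2}}{2 H}$)
$y{\left(W \right)} = W^{4}$
$-28885 + x{\left(-1 \right)} \left(8 - 18\right) y{\left(-3 \right)} = -28885 + \left(\frac{1}{2} + 2 \left(-1\right)\right) \left(8 - 18\right) \left(-3\right)^{4} = -28885 + \left(\frac{1}{2} - 2\right) \left(-10\right) 81 = -28885 + \left(- \frac{3}{2}\right) \left(-10\right) 81 = -28885 + 15 \cdot 81 = -28885 + 1215 = -27670$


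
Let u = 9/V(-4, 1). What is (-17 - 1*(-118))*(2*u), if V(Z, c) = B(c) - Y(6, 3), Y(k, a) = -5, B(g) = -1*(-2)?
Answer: 1818/7 ≈ 259.71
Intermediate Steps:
B(g) = 2
V(Z, c) = 7 (V(Z, c) = 2 - 1*(-5) = 2 + 5 = 7)
u = 9/7 ≈ 1.2857
(-17 - 1*(-118))*(2*u) = (-17 - 1*(-118))*(2*(9/7)) = (-17 + 118)*(18/7) = 101*(18/7) = 1818/7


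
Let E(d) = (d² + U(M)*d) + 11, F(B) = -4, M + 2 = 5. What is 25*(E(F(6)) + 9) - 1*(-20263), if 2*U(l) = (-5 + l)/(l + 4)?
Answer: 148241/7 ≈ 21177.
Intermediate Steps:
M = 3 (M = -2 + 5 = 3)
U(l) = (-5 + l)/(2*(4 + l)) (U(l) = ((-5 + l)/(l + 4))/2 = ((-5 + l)/(4 + l))/2 = (-5 + l)/(2*(4 + l)))
E(d) = 11 + d² - d/7 (E(d) = (d² + ((-5 + 3)/(2*(4 + 3)))*d) + 11 = (d² + ((½)*(-2)/7)*d) + 11 = (d² + ((½)*(⅐)*(-2))*d) + 11 = (d² - d/7) + 11 = 11 + d² - d/7)
25*(E(F(6)) + 9) - 1*(-20263) = 25*((11 + (-4)² - ⅐*(-4)) + 9) - 1*(-20263) = 25*((11 + 16 + 4/7) + 9) + 20263 = 25*(193/7 + 9) + 20263 = 25*(256/7) + 20263 = 6400/7 + 20263 = 148241/7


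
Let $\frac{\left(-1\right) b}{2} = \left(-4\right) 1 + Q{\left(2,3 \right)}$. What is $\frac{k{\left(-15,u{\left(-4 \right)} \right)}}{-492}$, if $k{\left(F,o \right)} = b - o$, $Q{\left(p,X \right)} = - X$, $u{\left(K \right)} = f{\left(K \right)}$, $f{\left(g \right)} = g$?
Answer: $- \frac{3}{82} \approx -0.036585$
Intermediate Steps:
$u{\left(K \right)} = K$
$b = 14$ ($b = - 2 \left(\left(-4\right) 1 - 3\right) = - 2 \left(-4 - 3\right) = \left(-2\right) \left(-7\right) = 14$)
$k{\left(F,o \right)} = 14 - o$
$\frac{k{\left(-15,u{\left(-4 \right)} \right)}}{-492} = \frac{14 - -4}{-492} = \left(14 + 4\right) \left(- \frac{1}{492}\right) = 18 \left(- \frac{1}{492}\right) = - \frac{3}{82}$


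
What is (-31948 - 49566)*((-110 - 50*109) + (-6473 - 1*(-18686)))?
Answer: -542312642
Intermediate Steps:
(-31948 - 49566)*((-110 - 50*109) + (-6473 - 1*(-18686))) = -81514*((-110 - 5450) + (-6473 + 18686)) = -81514*(-5560 + 12213) = -81514*6653 = -542312642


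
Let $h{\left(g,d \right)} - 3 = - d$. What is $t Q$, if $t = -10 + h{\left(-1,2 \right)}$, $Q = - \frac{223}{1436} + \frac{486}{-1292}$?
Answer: $\frac{2218527}{463828} \approx 4.7831$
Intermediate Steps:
$h{\left(g,d \right)} = 3 - d$
$Q = - \frac{246503}{463828}$ ($Q = \left(-223\right) \frac{1}{1436} + 486 \left(- \frac{1}{1292}\right) = - \frac{223}{1436} - \frac{243}{646} = - \frac{246503}{463828} \approx -0.53145$)
$t = -9$ ($t = -10 + \left(3 - 2\right) = -10 + 1 = -9$)
$t Q = \left(-9\right) \left(- \frac{246503}{463828}\right) = \frac{2218527}{463828}$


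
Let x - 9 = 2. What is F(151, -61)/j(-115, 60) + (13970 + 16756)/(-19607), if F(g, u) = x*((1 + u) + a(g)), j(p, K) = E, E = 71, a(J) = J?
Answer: 17445061/1392097 ≈ 12.531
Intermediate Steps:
x = 11 (x = 9 + 2 = 11)
j(p, K) = 71
F(g, u) = 11 + 11*g + 11*u (F(g, u) = 11*((1 + u) + g) = 11*(1 + g + u) = 11 + 11*g + 11*u)
F(151, -61)/j(-115, 60) + (13970 + 16756)/(-19607) = (11 + 11*151 + 11*(-61))/71 + (13970 + 16756)/(-19607) = (11 + 1661 - 671)*(1/71) + 30726*(-1/19607) = 1001*(1/71) - 30726/19607 = 1001/71 - 30726/19607 = 17445061/1392097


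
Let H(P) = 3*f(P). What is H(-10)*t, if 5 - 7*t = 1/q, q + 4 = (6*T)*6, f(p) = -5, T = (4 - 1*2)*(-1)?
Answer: -5715/532 ≈ -10.742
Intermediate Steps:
T = -2 (T = (4 - 2)*(-1) = 2*(-1) = -2)
q = -76 (q = -4 + (6*(-2))*6 = -4 - 12*6 = -4 - 72 = -76)
t = 381/532 (t = 5/7 - 1/7/(-76) = 5/7 - 1/7*(-1/76) = 5/7 + 1/532 = 381/532 ≈ 0.71617)
H(P) = -15 (H(P) = 3*(-5) = -15)
H(-10)*t = -15*381/532 = -5715/532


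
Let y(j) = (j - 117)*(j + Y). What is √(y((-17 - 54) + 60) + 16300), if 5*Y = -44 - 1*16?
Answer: 2*√4811 ≈ 138.72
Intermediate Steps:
Y = -12 (Y = (-44 - 1*16)/5 = (-44 - 16)/5 = (⅕)*(-60) = -12)
y(j) = (-117 + j)*(-12 + j) (y(j) = (j - 117)*(j - 12) = (-117 + j)*(-12 + j))
√(y((-17 - 54) + 60) + 16300) = √((1404 + ((-17 - 54) + 60)² - 129*((-17 - 54) + 60)) + 16300) = √((1404 + (-71 + 60)² - 129*(-71 + 60)) + 16300) = √((1404 + (-11)² - 129*(-11)) + 16300) = √((1404 + 121 + 1419) + 16300) = √(2944 + 16300) = √19244 = 2*√4811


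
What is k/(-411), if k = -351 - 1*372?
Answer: 241/137 ≈ 1.7591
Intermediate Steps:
k = -723 (k = -351 - 372 = -723)
k/(-411) = -723/(-411) = -723*(-1/411) = 241/137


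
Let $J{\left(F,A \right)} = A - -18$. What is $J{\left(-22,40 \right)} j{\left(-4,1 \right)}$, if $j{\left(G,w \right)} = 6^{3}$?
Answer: $12528$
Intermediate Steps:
$j{\left(G,w \right)} = 216$
$J{\left(F,A \right)} = 18 + A$ ($J{\left(F,A \right)} = A + 18 = 18 + A$)
$J{\left(-22,40 \right)} j{\left(-4,1 \right)} = \left(18 + 40\right) 216 = 58 \cdot 216 = 12528$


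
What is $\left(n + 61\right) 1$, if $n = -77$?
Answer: $-16$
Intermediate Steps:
$\left(n + 61\right) 1 = \left(-77 + 61\right) 1 = \left(-16\right) 1 = -16$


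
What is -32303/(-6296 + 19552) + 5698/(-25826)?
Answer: -12294459/4626344 ≈ -2.6575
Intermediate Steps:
-32303/(-6296 + 19552) + 5698/(-25826) = -32303/13256 + 5698*(-1/25826) = -32303*1/13256 - 77/349 = -32303/13256 - 77/349 = -12294459/4626344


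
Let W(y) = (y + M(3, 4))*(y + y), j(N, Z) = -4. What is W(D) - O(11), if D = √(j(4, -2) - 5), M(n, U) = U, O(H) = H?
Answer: -29 + 24*I ≈ -29.0 + 24.0*I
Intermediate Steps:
D = 3*I (D = √(-4 - 5) = √(-9) = 3*I ≈ 3.0*I)
W(y) = 2*y*(4 + y) (W(y) = (y + 4)*(y + y) = (4 + y)*(2*y) = 2*y*(4 + y))
W(D) - O(11) = 2*(3*I)*(4 + 3*I) - 1*11 = 6*I*(4 + 3*I) - 11 = -11 + 6*I*(4 + 3*I)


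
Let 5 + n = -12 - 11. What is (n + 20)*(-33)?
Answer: 264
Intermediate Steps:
n = -28 (n = -5 + (-12 - 11) = -5 - 23 = -28)
(n + 20)*(-33) = (-28 + 20)*(-33) = -8*(-33) = 264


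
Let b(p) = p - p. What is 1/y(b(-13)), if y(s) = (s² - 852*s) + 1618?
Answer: 1/1618 ≈ 0.00061805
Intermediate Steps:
b(p) = 0
y(s) = 1618 + s² - 852*s
1/y(b(-13)) = 1/(1618 + 0² - 852*0) = 1/(1618 + 0 + 0) = 1/1618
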